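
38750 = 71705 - 32955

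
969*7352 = 7124088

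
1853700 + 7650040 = 9503740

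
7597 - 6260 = 1337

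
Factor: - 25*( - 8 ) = 200 = 2^3*5^2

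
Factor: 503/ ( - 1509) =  - 1/3 = -3^(  -  1)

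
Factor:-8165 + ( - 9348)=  - 83^1 * 211^1 = - 17513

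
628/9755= 628/9755 = 0.06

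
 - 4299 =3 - 4302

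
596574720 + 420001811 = 1016576531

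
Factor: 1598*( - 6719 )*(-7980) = 2^3  *3^1*5^1*7^1*17^1 * 19^1*47^1*6719^1 = 85680956760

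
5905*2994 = 17679570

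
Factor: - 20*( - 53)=2^2*5^1 * 53^1  =  1060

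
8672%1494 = 1202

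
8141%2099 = 1844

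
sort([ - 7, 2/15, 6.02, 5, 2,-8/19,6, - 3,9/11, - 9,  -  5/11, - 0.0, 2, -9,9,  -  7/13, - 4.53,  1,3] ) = [- 9  , - 9,  -  7, - 4.53,-3, - 7/13 , - 5/11, -8/19, - 0.0,2/15  ,  9/11, 1, 2, 2,3,  5 , 6, 6.02, 9] 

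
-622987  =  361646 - 984633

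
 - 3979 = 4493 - 8472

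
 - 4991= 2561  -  7552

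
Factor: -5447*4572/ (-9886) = 2^1*3^2*13^1*127^1*419^1 * 4943^(  -  1) = 12451842/4943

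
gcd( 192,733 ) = 1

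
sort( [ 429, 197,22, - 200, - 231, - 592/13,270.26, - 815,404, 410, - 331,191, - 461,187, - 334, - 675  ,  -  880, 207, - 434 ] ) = [ - 880, - 815, - 675, - 461, - 434, - 334 , -331, - 231, - 200, - 592/13, 22,187 , 191 , 197, 207,  270.26, 404,410, 429] 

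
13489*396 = 5341644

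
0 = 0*82686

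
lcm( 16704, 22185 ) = 1419840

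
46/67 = 46/67 = 0.69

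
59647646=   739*80714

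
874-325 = 549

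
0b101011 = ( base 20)23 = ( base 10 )43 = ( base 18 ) 27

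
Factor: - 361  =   - 19^2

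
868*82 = 71176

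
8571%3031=2509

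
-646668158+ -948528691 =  - 1595196849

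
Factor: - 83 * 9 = -747=-3^2 * 83^1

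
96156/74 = 48078/37= 1299.41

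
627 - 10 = 617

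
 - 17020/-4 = 4255/1 =4255.00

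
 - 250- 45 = -295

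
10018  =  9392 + 626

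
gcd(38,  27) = 1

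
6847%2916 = 1015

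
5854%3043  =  2811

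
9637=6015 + 3622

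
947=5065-4118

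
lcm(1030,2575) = 5150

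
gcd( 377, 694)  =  1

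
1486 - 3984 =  - 2498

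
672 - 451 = 221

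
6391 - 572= 5819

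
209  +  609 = 818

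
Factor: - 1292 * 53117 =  -2^2*17^1*19^1* 53117^1 = -68627164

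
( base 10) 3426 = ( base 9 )4626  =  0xd62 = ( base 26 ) 51k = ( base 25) 5c1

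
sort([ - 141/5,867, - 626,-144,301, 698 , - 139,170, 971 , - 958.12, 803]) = [ - 958.12, - 626, - 144, - 139, - 141/5,170,301,698,803,867,971]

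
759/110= 69/10 = 6.90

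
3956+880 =4836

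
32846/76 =432 + 7/38= 432.18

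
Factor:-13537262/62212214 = -17^(-1) * 1829771^( - 1 )*6768631^1 = -6768631/31106107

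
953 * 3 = 2859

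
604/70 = 8 + 22/35 =8.63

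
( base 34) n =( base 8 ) 27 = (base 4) 113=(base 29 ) N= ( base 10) 23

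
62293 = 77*809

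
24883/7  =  24883/7 = 3554.71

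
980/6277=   980/6277= 0.16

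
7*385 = 2695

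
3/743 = 3/743 = 0.00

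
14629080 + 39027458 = 53656538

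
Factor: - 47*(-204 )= 2^2 * 3^1*17^1*47^1 = 9588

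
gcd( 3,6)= 3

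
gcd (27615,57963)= 3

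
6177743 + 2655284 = 8833027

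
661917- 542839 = 119078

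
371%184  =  3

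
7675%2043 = 1546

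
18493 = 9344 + 9149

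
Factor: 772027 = 19^1*179^1*227^1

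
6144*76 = 466944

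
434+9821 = 10255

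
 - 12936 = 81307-94243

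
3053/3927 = 3053/3927= 0.78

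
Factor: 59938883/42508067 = 7^( - 1) * 53^( - 1) * 114577^( - 1)*59938883^1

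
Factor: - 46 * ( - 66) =2^2*3^1*11^1*23^1 = 3036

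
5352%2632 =88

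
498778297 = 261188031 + 237590266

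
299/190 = 1+109/190 = 1.57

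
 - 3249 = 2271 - 5520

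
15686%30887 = 15686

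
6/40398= 1/6733 = 0.00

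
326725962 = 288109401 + 38616561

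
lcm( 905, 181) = 905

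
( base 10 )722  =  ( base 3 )222202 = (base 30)o2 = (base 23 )189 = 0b1011010010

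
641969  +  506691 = 1148660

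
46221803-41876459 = 4345344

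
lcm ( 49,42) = 294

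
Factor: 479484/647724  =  3^1*7^( - 1 )*11^ ( - 1)*19^1 = 57/77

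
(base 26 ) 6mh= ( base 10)4645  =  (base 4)1020211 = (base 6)33301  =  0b1001000100101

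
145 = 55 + 90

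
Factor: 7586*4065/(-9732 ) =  - 2^(-1 ) *5^1*271^1*811^( - 1) * 3793^1= - 5139515/1622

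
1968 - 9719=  - 7751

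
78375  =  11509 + 66866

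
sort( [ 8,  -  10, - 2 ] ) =[-10, - 2 , 8 ]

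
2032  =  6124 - 4092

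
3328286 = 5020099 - 1691813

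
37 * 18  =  666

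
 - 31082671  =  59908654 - 90991325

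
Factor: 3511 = 3511^1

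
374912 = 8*46864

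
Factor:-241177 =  - 241177^1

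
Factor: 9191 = 7^1*13^1*101^1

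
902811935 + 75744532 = 978556467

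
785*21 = 16485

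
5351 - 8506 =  - 3155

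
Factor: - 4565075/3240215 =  - 5^1*11^( - 1)*58913^( - 1) * 182603^1 = - 913015/648043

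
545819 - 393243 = 152576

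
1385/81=1385/81 = 17.10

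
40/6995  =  8/1399 = 0.01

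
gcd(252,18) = 18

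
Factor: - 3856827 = - 3^1 * 13^1*98893^1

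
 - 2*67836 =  - 135672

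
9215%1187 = 906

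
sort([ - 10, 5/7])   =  [-10 , 5/7] 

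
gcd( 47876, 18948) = 4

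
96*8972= 861312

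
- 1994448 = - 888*2246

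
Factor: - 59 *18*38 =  - 2^2*3^2*19^1*59^1 = - 40356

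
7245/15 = 483 = 483.00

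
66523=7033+59490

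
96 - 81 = 15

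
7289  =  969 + 6320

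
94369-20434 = 73935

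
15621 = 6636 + 8985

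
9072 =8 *1134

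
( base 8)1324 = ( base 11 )5a9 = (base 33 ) lv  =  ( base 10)724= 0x2D4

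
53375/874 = 53375/874 = 61.07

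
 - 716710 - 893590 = - 1610300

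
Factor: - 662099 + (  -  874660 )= - 3^3*7^1*47^1*  173^1 = -1536759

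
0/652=0 = 0.00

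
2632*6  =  15792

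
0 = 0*665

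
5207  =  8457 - 3250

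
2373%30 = 3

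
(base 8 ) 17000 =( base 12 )4540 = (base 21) h8f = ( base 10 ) 7680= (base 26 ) b9a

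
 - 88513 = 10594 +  - 99107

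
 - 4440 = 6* (  -  740 ) 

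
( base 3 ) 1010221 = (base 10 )835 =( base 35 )nu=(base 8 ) 1503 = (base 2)1101000011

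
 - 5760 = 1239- 6999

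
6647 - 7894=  - 1247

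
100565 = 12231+88334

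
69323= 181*383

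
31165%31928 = 31165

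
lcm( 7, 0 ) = 0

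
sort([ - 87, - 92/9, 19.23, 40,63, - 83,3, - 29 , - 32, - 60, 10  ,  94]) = [ - 87, - 83, - 60,-32, - 29, - 92/9,3, 10,19.23,40,63,94]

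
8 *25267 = 202136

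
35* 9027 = 315945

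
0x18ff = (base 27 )8l0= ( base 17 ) 1527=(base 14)2491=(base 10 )6399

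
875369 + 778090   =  1653459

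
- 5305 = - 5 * 1061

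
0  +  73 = 73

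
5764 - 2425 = 3339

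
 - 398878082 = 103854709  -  502732791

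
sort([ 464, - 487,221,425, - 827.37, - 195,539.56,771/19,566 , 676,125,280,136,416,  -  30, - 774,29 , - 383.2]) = [ - 827.37,-774,-487, - 383.2,-195, - 30 , 29,771/19, 125,136,221, 280,416,425,464, 539.56,566, 676]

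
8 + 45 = 53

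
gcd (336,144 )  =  48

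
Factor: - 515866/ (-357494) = 13^1*37^(  -  1)*4831^ (-1) *19841^1 = 257933/178747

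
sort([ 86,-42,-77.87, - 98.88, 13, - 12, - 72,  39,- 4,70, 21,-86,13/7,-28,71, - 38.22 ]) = [ - 98.88, - 86,-77.87,-72, - 42, - 38.22, - 28,-12,-4,  13/7, 13, 21,39  ,  70, 71, 86]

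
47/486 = 47/486 =0.10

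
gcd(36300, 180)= 60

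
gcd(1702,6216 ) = 74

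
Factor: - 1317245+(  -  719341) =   -  2^1*3^1*197^1*1723^1 = - 2036586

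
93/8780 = 93/8780=0.01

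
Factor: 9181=9181^1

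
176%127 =49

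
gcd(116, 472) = 4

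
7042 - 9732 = -2690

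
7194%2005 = 1179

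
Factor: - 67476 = - 2^2*3^1*5623^1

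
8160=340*24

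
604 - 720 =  - 116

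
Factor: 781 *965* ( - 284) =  - 2^2*5^1*11^1*71^2*193^1 = - 214040860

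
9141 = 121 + 9020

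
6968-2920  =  4048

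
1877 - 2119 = -242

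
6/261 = 2/87=0.02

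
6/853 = 6/853 = 0.01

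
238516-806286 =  -567770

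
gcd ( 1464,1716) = 12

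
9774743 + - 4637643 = 5137100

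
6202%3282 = 2920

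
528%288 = 240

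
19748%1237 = 1193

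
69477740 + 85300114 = 154777854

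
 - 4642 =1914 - 6556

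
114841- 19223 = 95618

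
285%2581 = 285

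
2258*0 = 0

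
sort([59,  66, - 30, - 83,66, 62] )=[ - 83 , - 30,59 , 62,66, 66 ]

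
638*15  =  9570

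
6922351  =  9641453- 2719102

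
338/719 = 338/719 = 0.47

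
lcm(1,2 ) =2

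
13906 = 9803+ 4103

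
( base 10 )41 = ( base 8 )51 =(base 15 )2B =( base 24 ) 1H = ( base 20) 21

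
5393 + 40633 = 46026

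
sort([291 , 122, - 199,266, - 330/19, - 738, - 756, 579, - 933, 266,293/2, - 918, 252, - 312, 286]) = [-933,-918,-756,-738, - 312, - 199, - 330/19, 122,293/2, 252, 266,  266, 286, 291,579 ] 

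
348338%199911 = 148427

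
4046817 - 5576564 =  - 1529747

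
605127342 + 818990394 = 1424117736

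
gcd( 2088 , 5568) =696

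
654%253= 148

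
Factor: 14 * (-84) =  -1176 = -2^3*3^1*7^2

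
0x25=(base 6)101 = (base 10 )37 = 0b100101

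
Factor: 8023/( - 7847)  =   - 7^( - 1)*19^( - 1)*59^(-1 )*71^1*113^1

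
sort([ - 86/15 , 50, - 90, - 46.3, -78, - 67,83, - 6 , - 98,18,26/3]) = [ - 98, - 90, - 78, - 67, - 46.3, - 6,-86/15,  26/3,18,50,83 ] 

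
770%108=14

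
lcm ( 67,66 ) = 4422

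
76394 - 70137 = 6257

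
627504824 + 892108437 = 1519613261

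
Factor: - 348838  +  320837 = -28001 = - 28001^1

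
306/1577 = 306/1577 = 0.19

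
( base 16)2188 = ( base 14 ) 31b2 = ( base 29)A60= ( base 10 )8584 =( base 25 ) DI9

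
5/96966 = 5/96966 = 0.00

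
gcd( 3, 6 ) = 3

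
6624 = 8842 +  - 2218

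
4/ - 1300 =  - 1  +  324/325 = - 0.00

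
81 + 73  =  154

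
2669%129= 89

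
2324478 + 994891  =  3319369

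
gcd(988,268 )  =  4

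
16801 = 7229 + 9572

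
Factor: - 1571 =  - 1571^1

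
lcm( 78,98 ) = 3822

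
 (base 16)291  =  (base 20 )1CH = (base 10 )657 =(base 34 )jb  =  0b1010010001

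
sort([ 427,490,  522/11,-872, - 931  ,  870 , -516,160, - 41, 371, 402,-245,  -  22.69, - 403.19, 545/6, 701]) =[ - 931,  -  872, - 516, - 403.19, - 245, - 41,-22.69,  522/11 , 545/6,  160, 371,402,427,490, 701, 870] 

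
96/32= 3 =3.00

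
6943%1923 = 1174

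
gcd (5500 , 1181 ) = 1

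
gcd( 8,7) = 1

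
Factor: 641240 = 2^3*5^1 * 17^1*23^1*41^1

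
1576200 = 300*5254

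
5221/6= 870 + 1/6 = 870.17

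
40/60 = 2/3 = 0.67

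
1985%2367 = 1985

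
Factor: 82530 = 2^1*3^2*5^1*7^1*131^1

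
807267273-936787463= - 129520190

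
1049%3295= 1049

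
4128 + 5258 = 9386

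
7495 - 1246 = 6249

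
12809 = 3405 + 9404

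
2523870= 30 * 84129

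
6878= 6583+295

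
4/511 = 4/511 = 0.01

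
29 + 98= 127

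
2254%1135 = 1119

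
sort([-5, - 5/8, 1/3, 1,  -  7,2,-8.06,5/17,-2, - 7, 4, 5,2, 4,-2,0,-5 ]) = [  -  8.06, - 7,  -  7,-5, -5, - 2, - 2, - 5/8, 0,  5/17 , 1/3, 1,2, 2, 4, 4 , 5]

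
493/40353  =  493/40353 = 0.01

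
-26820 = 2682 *( - 10 ) 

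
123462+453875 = 577337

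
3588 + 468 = 4056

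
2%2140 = 2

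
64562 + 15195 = 79757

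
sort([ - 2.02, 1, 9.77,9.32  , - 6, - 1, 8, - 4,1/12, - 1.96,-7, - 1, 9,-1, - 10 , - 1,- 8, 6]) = [ - 10, - 8, - 7, - 6, - 4 , - 2.02, - 1.96,- 1, - 1, - 1, - 1,1/12, 1,6, 8,9,9.32,9.77] 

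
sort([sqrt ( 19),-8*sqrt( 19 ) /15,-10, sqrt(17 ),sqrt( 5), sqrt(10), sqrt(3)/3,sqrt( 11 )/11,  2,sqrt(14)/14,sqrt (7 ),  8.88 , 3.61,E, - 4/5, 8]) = [- 10,-8 *sqrt(19 )/15, -4/5, sqrt(14 ) /14,sqrt(11)/11,sqrt(3 ) /3, 2,sqrt( 5 ) , sqrt (7),E,sqrt(10 ),3.61,sqrt(17),  sqrt( 19),  8,8.88]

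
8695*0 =0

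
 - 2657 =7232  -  9889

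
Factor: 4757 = 67^1*71^1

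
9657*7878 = 76077846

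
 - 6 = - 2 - 4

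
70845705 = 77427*915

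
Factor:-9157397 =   -  263^1*34819^1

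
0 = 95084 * 0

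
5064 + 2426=7490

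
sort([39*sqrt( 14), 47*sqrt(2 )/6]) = [ 47*sqrt(2 )/6,39*sqrt(  14 )]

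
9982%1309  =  819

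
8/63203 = 8/63203 = 0.00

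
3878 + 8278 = 12156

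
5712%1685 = 657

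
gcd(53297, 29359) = 1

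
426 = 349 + 77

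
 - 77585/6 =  - 77585/6 =- 12930.83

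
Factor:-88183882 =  - 2^1*44091941^1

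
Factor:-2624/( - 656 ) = 2^2 = 4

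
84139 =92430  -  8291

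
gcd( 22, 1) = 1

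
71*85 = 6035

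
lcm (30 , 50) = 150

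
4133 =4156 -23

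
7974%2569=267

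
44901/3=14967 =14967.00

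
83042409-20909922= 62132487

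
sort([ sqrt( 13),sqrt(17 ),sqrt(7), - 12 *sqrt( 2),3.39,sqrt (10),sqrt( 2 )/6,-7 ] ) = [ -12*sqrt( 2),  -  7,sqrt (2)/6, sqrt( 7 ),sqrt(10) , 3.39,sqrt( 13 ),  sqrt( 17 )] 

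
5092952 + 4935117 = 10028069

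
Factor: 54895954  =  2^1*599^1*45823^1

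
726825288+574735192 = 1301560480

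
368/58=6 + 10/29 = 6.34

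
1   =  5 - 4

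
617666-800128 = -182462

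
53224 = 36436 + 16788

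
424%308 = 116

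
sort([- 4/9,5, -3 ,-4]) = [ - 4 , - 3, - 4/9,5 ]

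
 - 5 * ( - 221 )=1105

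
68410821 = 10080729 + 58330092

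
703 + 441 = 1144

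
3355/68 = 3355/68 = 49.34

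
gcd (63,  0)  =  63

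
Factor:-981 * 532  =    -  521892=-2^2*3^2*7^1*19^1 * 109^1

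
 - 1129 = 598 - 1727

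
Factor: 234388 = 2^2*7^1*11^1*761^1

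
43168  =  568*76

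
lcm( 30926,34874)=1639078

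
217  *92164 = 19999588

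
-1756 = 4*(-439) 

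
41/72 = 41/72 = 0.57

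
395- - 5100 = 5495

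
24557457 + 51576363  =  76133820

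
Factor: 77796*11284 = 2^4*3^2*7^1  *  13^1  *  31^1*2161^1 = 877850064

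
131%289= 131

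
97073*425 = 41256025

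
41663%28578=13085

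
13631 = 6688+6943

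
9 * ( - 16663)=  - 149967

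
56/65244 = 14/16311 =0.00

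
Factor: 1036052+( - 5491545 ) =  - 4455493= - 7^1 *636499^1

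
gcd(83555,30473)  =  983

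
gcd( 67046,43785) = 7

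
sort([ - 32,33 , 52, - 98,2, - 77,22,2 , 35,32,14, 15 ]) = [  -  98 , - 77, - 32,2,2 , 14,15 , 22,32,33,35,52 ] 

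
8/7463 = 8/7463 = 0.00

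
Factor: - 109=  - 109^1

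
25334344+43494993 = 68829337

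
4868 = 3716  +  1152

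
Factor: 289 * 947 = 17^2*947^1 = 273683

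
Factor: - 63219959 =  - 11^2 * 522479^1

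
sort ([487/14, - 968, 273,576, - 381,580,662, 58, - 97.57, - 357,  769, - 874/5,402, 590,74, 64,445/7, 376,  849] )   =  [ - 968, - 381, - 357, - 874/5, - 97.57,487/14,  58,445/7, 64,74, 273, 376,402, 576, 580, 590 , 662,769,  849]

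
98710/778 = 126 + 341/389 = 126.88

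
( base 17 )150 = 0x176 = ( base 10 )374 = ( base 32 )BM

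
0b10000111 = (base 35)3u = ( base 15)90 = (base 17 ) 7g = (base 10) 135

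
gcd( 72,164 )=4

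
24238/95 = 24238/95=255.14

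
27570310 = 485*56846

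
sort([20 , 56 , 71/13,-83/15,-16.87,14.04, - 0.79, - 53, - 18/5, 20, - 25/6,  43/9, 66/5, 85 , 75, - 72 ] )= [ - 72, - 53 ,-16.87, - 83/15 , - 25/6, - 18/5, - 0.79,  43/9, 71/13,66/5, 14.04, 20,20, 56,75,85]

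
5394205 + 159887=5554092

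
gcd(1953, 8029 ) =217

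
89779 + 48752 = 138531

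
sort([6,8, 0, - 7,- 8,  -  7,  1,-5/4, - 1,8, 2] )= [-8 , - 7,  -  7 ,-5/4, - 1, 0,  1, 2,6,8,8]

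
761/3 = 253+2/3 = 253.67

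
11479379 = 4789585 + 6689794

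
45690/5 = 9138 = 9138.00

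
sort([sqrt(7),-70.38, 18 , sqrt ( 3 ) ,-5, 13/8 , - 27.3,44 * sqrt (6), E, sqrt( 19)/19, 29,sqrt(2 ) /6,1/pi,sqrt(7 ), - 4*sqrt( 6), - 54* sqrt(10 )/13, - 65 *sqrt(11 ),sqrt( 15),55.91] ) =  [ - 65*sqrt( 11 ), - 70.38  , -27.3, - 54*sqrt( 10 )/13,- 4*sqrt(6 ), - 5 , sqrt( 19)/19,sqrt( 2)/6, 1/pi , 13/8,sqrt( 3),sqrt( 7), sqrt (7 ),E,sqrt(15), 18,29, 55.91,44 * sqrt(6 ) ]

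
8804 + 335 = 9139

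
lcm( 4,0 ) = 0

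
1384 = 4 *346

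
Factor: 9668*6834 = 66071112=2^3*3^1*17^1*67^1*2417^1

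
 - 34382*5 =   -  171910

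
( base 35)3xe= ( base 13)2288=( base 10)4844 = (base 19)d7i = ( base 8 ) 11354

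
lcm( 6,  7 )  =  42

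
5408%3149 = 2259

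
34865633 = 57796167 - 22930534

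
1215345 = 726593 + 488752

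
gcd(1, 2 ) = 1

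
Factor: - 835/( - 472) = 2^( - 3)*5^1*59^( - 1) * 167^1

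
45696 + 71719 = 117415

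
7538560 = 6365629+1172931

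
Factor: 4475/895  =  5^1 = 5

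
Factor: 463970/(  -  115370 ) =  - 559/139  =  - 13^1*43^1 *139^( - 1) 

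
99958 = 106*943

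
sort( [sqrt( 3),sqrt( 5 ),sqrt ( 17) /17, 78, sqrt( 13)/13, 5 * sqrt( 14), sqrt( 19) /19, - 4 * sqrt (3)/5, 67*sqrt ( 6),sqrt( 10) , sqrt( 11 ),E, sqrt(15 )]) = [ - 4*sqrt(3)/5, sqrt( 19)/19, sqrt(17)/17, sqrt( 13 ) /13, sqrt(3),sqrt(5 ), E, sqrt ( 10) , sqrt( 11), sqrt( 15), 5*sqrt( 14),78, 67*sqrt(6 )]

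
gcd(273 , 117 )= 39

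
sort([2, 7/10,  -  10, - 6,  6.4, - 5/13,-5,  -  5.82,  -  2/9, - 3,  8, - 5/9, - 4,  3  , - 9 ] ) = [-10, - 9,-6, - 5.82, - 5, - 4, - 3, - 5/9, - 5/13, - 2/9 , 7/10,2, 3,6.4 , 8] 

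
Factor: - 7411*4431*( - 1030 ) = 33823285230= 2^1*3^1*5^1*7^1*103^1  *  211^1*7411^1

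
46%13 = 7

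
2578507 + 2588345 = 5166852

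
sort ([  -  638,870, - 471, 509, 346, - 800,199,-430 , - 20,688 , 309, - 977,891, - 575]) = [-977, - 800, - 638, - 575,-471, - 430, - 20,199, 309,346, 509, 688, 870 , 891] 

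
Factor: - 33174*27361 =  - 2^1*3^2*19^1*97^1 * 27361^1 = - 907673814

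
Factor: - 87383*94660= - 8271674780= -2^2*5^1*4733^1 * 87383^1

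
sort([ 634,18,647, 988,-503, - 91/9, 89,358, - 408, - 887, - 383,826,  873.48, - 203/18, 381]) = [ - 887, - 503,- 408, - 383, - 203/18, - 91/9,18,89,  358 , 381,634, 647, 826,873.48,988 ]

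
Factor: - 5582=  - 2^1*2791^1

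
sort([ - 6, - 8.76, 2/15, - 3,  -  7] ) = [ - 8.76, - 7,  -  6,  -  3,2/15] 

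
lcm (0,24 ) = 0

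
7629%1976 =1701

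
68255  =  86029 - 17774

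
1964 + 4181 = 6145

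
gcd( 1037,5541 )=1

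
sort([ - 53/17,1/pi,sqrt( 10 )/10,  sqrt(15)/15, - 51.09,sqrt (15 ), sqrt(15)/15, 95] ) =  [ - 51.09, - 53/17, sqrt( 15)/15,sqrt (15 )/15,sqrt( 10 ) /10,1/pi, sqrt( 15),95] 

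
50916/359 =141 + 297/359 = 141.83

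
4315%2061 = 193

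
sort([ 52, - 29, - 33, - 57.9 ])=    [  -  57.9, - 33,-29, 52 ]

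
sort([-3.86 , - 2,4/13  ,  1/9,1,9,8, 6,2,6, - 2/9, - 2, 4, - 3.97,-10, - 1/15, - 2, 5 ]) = [  -  10,-3.97,-3.86, - 2, - 2, - 2,  -  2/9, - 1/15  ,  1/9,4/13, 1,2,  4,5, 6,6, 8,9]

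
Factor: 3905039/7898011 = 11^( - 1)*31^1*103^1*227^ ( - 1 )*1223^1 *3163^(  -  1)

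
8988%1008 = 924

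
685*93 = 63705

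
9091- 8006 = 1085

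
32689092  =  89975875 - 57286783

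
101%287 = 101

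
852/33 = 25 + 9/11 =25.82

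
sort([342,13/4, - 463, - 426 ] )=[  -  463, - 426, 13/4, 342 ]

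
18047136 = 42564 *424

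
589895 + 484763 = 1074658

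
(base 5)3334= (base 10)469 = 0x1D5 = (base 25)ij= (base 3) 122101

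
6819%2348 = 2123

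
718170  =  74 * 9705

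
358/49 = 7 + 15/49 = 7.31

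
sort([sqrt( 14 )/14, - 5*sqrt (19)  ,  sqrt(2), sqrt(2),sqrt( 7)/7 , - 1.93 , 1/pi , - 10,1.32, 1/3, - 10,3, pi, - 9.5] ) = [ - 5 * sqrt( 19),-10, - 10, - 9.5,  -  1.93,sqrt ( 14 )/14, 1/pi,  1/3,sqrt (7)/7, 1.32,  sqrt(2), sqrt(2), 3, pi ] 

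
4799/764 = 6+215/764 = 6.28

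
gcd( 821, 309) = 1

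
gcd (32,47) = 1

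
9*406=3654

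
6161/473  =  13 + 12/473 =13.03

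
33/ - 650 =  - 1  +  617/650 = - 0.05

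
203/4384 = 203/4384 = 0.05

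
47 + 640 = 687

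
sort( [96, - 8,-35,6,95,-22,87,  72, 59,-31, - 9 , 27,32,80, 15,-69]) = [  -  69,  -  35, - 31, - 22 ,- 9 ,-8, 6,15, 27, 32, 59,  72,80, 87, 95,96 ]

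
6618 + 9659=16277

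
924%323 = 278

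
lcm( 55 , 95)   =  1045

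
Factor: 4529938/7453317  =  2^1*3^( - 1)*7^1 *37^ (-1)*83^( - 1)*809^( - 1)*323567^1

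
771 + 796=1567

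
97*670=64990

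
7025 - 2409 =4616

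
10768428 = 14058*766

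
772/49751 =772/49751 =0.02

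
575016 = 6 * 95836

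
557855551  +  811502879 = 1369358430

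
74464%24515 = 919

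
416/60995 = 416/60995 = 0.01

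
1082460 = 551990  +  530470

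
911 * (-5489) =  - 5000479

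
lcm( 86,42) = 1806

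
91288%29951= 1435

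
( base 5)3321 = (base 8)715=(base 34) DJ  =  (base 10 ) 461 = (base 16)1cd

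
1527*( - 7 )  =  -10689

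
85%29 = 27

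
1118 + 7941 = 9059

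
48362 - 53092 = -4730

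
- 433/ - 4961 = 433/4961  =  0.09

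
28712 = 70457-41745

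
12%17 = 12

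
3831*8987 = 34429197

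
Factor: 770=2^1*5^1*7^1*11^1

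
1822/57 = 31  +  55/57 = 31.96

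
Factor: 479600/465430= 440/427 =2^3*5^1*7^(-1)* 11^1*61^( - 1 ) 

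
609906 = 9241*66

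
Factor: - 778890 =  - 2^1 * 3^1*5^1*7^1 *3709^1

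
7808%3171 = 1466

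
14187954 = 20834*681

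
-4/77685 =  - 4/77685= -0.00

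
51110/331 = 154 + 136/331 = 154.41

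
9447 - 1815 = 7632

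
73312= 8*9164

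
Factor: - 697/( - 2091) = 1/3=3^ ( - 1) 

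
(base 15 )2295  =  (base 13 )3458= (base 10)7340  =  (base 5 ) 213330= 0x1CAC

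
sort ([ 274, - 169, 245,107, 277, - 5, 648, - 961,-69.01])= [- 961, - 169,-69.01,  -  5, 107,245, 274,277, 648 ]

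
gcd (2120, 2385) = 265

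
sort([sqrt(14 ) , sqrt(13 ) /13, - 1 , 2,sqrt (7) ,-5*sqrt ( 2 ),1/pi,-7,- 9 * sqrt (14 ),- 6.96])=[ - 9*sqrt(14),  -  5*sqrt( 2 ), - 7,  -  6.96, - 1, sqrt( 13) /13, 1/pi, 2, sqrt( 7), sqrt(14 ) ]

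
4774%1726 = 1322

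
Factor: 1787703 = 3^1 * 17^1*35053^1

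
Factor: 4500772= 2^2*1125193^1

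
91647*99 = 9073053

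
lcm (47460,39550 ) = 237300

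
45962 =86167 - 40205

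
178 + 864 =1042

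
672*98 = 65856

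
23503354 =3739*6286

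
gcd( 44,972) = 4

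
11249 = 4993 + 6256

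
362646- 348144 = 14502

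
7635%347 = 1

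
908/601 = 908/601 = 1.51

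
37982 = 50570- 12588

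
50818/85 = 597 + 73/85 = 597.86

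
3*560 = 1680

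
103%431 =103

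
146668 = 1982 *74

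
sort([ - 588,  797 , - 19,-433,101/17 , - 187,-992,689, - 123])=[ - 992, - 588, - 433, - 187, - 123,-19,101/17, 689,797 ] 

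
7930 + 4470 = 12400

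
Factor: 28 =2^2 * 7^1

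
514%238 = 38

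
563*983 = 553429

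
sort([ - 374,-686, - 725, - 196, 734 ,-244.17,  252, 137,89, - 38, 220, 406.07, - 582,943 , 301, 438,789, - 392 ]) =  [ - 725 , - 686 , - 582 , - 392, - 374, - 244.17, - 196, -38, 89, 137, 220, 252, 301 , 406.07, 438 , 734, 789, 943]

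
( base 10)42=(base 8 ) 52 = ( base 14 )30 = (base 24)1i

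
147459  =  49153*3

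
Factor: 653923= 19^1*127^1 * 271^1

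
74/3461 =74/3461 = 0.02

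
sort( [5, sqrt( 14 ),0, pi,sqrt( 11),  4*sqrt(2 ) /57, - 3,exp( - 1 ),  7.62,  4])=[-3, 0,4*sqrt(2) /57, exp( - 1), pi,sqrt(  11 ),sqrt(14 )  ,  4,5, 7.62]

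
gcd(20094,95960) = 2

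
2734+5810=8544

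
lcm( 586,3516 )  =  3516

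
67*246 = 16482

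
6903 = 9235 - 2332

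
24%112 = 24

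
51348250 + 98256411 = 149604661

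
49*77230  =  3784270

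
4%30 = 4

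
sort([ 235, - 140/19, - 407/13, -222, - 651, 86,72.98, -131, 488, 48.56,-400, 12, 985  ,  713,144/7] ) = [- 651, - 400, - 222, - 131,- 407/13, - 140/19,  12,144/7, 48.56,72.98, 86,235, 488 , 713, 985 ] 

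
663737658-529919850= 133817808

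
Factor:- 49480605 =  - 3^3*5^1*313^1 * 1171^1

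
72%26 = 20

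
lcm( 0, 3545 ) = 0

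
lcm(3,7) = 21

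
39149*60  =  2348940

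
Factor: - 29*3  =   - 87 = - 3^1*29^1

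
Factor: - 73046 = -2^1*36523^1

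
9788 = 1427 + 8361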